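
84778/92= 921 + 1/2  =  921.50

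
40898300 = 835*48980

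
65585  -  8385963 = - 8320378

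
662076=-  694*(  -  954)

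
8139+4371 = 12510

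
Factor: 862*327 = 281874   =  2^1*3^1*109^1*431^1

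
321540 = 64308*5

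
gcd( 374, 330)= 22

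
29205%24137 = 5068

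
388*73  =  28324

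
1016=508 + 508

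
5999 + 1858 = 7857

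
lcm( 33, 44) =132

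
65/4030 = 1/62= 0.02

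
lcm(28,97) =2716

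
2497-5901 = -3404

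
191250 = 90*2125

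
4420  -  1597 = 2823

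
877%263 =88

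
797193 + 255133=1052326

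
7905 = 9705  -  1800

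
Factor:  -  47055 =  - 3^1*5^1*3137^1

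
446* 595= 265370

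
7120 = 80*89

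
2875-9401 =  -6526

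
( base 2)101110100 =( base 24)FC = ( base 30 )cc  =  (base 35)AM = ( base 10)372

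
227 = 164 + 63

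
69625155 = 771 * 90305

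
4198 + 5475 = 9673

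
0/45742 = 0=   0.00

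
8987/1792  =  5 + 27/1792 = 5.02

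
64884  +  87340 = 152224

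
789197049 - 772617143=16579906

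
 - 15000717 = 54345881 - 69346598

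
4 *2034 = 8136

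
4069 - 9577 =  - 5508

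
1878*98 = 184044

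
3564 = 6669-3105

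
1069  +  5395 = 6464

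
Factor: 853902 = 2^1*3^5 * 7^1 * 251^1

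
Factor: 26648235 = 3^2*5^1*59^1*10037^1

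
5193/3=1731 =1731.00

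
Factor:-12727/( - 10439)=89/73 = 73^(  -  1 )*89^1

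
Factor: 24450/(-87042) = -5^2*89^( - 1) = - 25/89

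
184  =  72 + 112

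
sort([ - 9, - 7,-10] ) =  [ - 10,-9,-7 ] 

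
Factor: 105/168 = 2^( -3)*5^1 = 5/8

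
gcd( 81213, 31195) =1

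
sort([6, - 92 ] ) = [-92,6]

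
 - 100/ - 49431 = 100/49431= 0.00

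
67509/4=16877+ 1/4 = 16877.25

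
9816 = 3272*3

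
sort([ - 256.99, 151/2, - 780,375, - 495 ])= [ - 780, - 495, - 256.99, 151/2, 375]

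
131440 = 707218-575778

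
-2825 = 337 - 3162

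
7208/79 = 7208/79 = 91.24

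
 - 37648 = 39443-77091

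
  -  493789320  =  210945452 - 704734772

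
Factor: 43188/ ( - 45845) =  - 2^2*3^1*5^( - 1 ) * 53^ ( - 1)*59^1*61^1*173^ ( - 1) 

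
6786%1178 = 896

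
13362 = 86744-73382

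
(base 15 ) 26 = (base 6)100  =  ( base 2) 100100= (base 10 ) 36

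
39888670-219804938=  - 179916268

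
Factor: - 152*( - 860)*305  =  2^5* 5^2*19^1*43^1*61^1 = 39869600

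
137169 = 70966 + 66203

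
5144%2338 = 468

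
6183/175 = 6183/175 = 35.33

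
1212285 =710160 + 502125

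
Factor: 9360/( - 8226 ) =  - 2^3*5^1*13^1*457^(-1) = -  520/457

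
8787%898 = 705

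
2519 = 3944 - 1425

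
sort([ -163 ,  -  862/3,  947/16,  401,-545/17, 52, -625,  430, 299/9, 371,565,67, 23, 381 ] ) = [ -625,-862/3, - 163, - 545/17,23,299/9,52, 947/16, 67,  371, 381, 401, 430,565] 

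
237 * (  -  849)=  - 201213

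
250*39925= 9981250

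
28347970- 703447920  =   - 675099950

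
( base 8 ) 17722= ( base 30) 91G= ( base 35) 6mq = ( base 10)8146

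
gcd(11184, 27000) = 24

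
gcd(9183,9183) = 9183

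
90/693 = 10/77 = 0.13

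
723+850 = 1573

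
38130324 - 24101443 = 14028881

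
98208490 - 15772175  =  82436315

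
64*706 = 45184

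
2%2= 0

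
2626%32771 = 2626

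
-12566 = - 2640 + - 9926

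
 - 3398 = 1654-5052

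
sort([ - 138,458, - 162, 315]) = [-162, - 138, 315, 458 ] 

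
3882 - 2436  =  1446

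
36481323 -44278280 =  - 7796957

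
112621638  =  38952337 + 73669301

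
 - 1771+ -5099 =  - 6870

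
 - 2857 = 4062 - 6919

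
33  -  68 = -35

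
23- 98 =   -  75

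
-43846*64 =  - 2806144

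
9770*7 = 68390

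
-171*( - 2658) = 454518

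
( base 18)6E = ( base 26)4i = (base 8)172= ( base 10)122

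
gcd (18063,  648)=81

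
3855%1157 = 384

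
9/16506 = 1/1834 = 0.00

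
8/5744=1/718 = 0.00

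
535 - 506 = 29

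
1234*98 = 120932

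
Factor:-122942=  -2^1*61471^1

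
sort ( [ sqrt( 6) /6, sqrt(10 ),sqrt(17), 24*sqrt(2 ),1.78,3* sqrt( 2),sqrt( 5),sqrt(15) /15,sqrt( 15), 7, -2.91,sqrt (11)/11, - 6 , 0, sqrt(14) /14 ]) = [-6, - 2.91,0,sqrt( 15) /15,sqrt(14)/14,sqrt( 11)/11,sqrt(6)/6,1.78,  sqrt( 5),sqrt(10), sqrt (15),sqrt(17 ), 3  *  sqrt(2),7 , 24*sqrt(2)]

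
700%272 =156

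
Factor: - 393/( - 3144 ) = 1/8 = 2^( -3 ) 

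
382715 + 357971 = 740686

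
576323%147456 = 133955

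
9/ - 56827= - 9/56827 = - 0.00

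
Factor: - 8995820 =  - 2^2*  5^1*223^1*2017^1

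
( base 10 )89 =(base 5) 324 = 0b1011001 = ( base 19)4D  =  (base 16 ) 59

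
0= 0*735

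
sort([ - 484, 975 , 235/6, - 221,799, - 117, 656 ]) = [ - 484, - 221 ,- 117,235/6, 656,  799,975]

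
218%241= 218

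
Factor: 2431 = 11^1*13^1*17^1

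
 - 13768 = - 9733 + -4035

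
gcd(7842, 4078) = 2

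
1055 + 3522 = 4577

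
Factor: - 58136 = -2^3* 13^2*43^1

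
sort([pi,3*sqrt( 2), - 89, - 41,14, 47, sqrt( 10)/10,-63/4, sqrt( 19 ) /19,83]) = [  -  89, - 41, - 63/4, sqrt(19) /19, sqrt(10 ) /10, pi, 3*sqrt(2),14, 47, 83]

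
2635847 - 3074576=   -  438729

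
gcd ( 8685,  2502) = 9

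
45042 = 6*7507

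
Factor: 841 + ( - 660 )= 181^1 = 181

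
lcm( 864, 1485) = 47520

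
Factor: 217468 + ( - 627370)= - 2^1*3^1*53^1*1289^1=- 409902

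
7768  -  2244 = 5524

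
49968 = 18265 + 31703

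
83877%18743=8905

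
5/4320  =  1/864 = 0.00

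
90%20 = 10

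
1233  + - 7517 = - 6284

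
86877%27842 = 3351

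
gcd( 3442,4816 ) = 2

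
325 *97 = 31525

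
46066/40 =23033/20= 1151.65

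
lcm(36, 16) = 144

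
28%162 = 28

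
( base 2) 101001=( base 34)17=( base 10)41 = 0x29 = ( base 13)32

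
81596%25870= 3986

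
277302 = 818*339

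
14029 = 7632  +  6397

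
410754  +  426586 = 837340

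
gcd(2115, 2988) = 9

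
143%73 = 70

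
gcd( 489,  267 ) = 3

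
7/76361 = 7/76361 = 0.00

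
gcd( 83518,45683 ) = 1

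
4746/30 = 158 + 1/5= 158.20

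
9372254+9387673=18759927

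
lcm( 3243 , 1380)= 64860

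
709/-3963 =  - 709/3963 = - 0.18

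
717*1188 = 851796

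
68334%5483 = 2538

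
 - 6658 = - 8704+2046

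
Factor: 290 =2^1*5^1*29^1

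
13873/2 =6936 +1/2 = 6936.50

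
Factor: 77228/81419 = 2^2*13^( - 1)  *43^1*449^1 * 6263^(- 1 ) 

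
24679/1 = 24679 = 24679.00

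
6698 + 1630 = 8328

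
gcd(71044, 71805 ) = 1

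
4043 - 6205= - 2162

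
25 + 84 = 109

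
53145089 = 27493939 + 25651150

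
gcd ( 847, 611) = 1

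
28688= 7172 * 4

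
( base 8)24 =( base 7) 26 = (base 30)K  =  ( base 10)20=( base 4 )110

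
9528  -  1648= 7880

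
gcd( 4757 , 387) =1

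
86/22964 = 43/11482 = 0.00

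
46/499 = 46/499 = 0.09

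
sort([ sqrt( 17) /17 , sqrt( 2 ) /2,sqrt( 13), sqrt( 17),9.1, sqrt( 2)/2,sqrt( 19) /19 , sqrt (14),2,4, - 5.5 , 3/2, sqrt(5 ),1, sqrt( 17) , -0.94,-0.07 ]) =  [ - 5.5, - 0.94, - 0.07, sqrt( 19 )/19,sqrt( 17)/17,sqrt( 2)/2 , sqrt( 2 )/2,1 , 3/2,2,sqrt(5 ),  sqrt( 13 ), sqrt(14 ), 4,  sqrt(17),sqrt(17),9.1] 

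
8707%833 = 377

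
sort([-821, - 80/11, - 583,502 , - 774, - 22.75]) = [-821, - 774, -583, - 22.75, - 80/11, 502]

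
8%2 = 0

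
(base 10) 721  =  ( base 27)QJ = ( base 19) 1ii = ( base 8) 1321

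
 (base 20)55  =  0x69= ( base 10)105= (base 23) 4D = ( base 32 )39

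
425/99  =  4 + 29/99 = 4.29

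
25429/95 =25429/95= 267.67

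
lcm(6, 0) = 0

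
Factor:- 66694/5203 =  - 2^1*11^( - 2)*43^( - 1)*33347^1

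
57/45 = 19/15 = 1.27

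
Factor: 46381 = 46381^1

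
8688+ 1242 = 9930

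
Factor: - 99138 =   -  2^1*3^1*13^1*31^1*41^1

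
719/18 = 39 + 17/18  =  39.94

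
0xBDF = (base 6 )22023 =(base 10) 3039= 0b101111011111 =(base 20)7BJ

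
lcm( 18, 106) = 954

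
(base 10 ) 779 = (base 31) p4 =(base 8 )1413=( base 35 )M9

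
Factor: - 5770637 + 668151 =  -2^1*71^1*35933^1 =- 5102486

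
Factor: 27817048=2^3 * 7^1*496733^1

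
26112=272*96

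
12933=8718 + 4215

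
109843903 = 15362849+94481054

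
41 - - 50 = 91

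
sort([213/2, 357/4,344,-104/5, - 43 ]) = [ - 43,-104/5, 357/4, 213/2, 344]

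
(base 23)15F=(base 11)54a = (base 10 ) 659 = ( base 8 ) 1223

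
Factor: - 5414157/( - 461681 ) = 3^2*7^2*11^ (-1 )*19^( - 1 )*47^( - 2 )*12277^1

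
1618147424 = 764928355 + 853219069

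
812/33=24 + 20/33  =  24.61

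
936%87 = 66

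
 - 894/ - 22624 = 447/11312 = 0.04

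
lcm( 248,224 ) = 6944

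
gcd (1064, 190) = 38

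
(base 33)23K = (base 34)1XJ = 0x8f9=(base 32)27P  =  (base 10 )2297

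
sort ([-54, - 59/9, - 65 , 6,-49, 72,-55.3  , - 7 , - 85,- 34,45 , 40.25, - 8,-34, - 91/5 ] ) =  [ - 85,-65, - 55.3, - 54, - 49, - 34, -34,-91/5,-8,-7, - 59/9, 6, 40.25, 45 , 72] 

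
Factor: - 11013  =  -3^1 * 3671^1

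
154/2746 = 77/1373 = 0.06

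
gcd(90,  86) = 2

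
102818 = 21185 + 81633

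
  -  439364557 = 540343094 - 979707651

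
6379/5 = 1275 + 4/5 = 1275.80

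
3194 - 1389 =1805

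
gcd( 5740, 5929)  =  7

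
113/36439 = 113/36439=0.00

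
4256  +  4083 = 8339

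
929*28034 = 26043586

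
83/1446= 83/1446= 0.06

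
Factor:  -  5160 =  - 2^3*3^1 *5^1* 43^1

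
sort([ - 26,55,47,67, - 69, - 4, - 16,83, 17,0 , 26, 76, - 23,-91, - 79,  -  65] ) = [-91, - 79, - 69, - 65, - 26  , - 23, - 16, - 4,0,17, 26,47,55,  67,  76,83 ]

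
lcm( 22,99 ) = 198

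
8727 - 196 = 8531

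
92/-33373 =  - 4/1451 = - 0.00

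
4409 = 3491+918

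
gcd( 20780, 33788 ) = 4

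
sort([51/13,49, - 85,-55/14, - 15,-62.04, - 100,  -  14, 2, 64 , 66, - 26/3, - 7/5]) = [  -  100,- 85, - 62.04, - 15,  -  14, - 26/3, - 55/14, - 7/5,2,51/13, 49, 64, 66]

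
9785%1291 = 748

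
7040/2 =3520  =  3520.00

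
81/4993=81/4993 = 0.02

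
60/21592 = 15/5398 = 0.00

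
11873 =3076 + 8797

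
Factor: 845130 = 2^1*3^1 * 5^1*11^1*13^1* 197^1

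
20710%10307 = 96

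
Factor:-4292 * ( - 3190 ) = 2^3*5^1 * 11^1*29^2*37^1 = 13691480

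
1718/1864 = 859/932 = 0.92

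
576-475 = 101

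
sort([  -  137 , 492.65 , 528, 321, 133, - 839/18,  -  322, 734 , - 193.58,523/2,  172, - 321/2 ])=[ - 322, - 193.58, - 321/2,- 137 , - 839/18 , 133,172, 523/2,321,492.65, 528,734]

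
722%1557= 722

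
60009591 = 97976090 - 37966499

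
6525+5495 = 12020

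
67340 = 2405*28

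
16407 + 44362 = 60769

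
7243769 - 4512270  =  2731499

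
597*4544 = 2712768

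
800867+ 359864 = 1160731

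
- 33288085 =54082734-87370819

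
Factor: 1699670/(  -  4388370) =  - 24281/62691 =- 3^( - 1 )*20897^( - 1)*24281^1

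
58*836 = 48488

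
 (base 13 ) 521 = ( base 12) 608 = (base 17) 305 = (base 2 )1101101000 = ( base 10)872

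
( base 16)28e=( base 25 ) 114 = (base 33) JR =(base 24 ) 136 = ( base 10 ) 654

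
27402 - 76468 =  - 49066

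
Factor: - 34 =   -  2^1  *  17^1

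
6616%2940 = 736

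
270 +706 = 976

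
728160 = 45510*16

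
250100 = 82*3050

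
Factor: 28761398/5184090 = 14380699/2592045 = 3^(  -  2)  *  5^( - 1)*1327^1*10837^1 * 57601^( - 1)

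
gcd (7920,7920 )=7920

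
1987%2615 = 1987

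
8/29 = 8/29 = 0.28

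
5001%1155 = 381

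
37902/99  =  12634/33 = 382.85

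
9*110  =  990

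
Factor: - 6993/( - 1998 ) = 7/2 = 2^ (- 1 )*7^1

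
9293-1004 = 8289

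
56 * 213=11928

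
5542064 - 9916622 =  - 4374558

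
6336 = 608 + 5728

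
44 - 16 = 28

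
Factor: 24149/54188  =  41/92 = 2^( - 2 )* 23^( - 1 )*41^1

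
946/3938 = 43/179  =  0.24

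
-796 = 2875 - 3671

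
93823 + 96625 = 190448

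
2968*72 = 213696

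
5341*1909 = 10195969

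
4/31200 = 1/7800 = 0.00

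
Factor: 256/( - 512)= -1/2 = - 2^( - 1 ) 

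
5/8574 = 5/8574 = 0.00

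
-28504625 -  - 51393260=22888635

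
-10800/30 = - 360  =  - 360.00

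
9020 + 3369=12389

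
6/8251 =6/8251 = 0.00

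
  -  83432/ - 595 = 140 + 132/595 = 140.22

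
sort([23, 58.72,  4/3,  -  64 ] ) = [-64, 4/3, 23, 58.72]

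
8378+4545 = 12923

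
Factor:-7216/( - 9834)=328/447  =  2^3*3^(-1 )*41^1*149^( -1 ) 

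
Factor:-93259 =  - 179^1*521^1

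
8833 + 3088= 11921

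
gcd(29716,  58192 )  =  4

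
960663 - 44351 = 916312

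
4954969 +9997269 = 14952238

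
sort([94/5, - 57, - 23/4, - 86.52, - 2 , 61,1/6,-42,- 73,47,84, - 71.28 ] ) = [ - 86.52,-73, - 71.28,-57, -42,-23/4,- 2,  1/6,94/5,47, 61, 84]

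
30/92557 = 30/92557=0.00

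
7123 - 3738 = 3385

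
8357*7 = 58499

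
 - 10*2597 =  - 25970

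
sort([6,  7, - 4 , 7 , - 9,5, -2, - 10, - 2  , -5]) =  [ - 10, - 9, - 5, - 4, - 2, -2, 5, 6,7,7 ] 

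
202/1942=101/971 = 0.10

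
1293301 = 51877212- 50583911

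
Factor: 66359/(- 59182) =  - 2^(-1 )*127^( - 1)* 233^(-1)*66359^1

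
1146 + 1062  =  2208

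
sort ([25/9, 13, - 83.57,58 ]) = [ - 83.57,25/9, 13 , 58]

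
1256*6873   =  8632488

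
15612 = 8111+7501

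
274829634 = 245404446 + 29425188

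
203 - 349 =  - 146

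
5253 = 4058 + 1195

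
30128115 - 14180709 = 15947406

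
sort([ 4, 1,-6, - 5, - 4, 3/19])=[-6, -5,-4, 3/19,1, 4]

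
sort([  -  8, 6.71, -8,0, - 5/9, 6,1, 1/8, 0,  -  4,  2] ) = [-8, - 8, - 4,-5/9,0 , 0,1/8, 1, 2, 6,  6.71] 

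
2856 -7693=-4837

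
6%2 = 0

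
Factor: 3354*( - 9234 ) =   -  30970836 = -  2^2*3^6*13^1*19^1  *43^1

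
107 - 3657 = -3550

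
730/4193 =730/4193 = 0.17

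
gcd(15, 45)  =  15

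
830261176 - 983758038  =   - 153496862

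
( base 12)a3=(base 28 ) 4b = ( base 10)123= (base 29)47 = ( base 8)173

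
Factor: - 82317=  - 3^1*23^1*1193^1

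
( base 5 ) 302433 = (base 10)9743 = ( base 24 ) gln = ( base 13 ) 4586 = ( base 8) 23017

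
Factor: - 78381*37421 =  - 2933095401 = - 3^3*23^1 *1627^1*2903^1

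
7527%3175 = 1177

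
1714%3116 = 1714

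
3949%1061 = 766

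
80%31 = 18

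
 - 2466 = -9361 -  - 6895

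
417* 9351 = 3899367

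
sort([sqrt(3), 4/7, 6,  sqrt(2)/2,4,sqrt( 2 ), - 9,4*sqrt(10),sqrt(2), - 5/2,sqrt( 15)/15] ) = [ - 9,-5/2, sqrt(15)/15,  4/7,  sqrt( 2)/2,sqrt(2), sqrt( 2) , sqrt( 3),4,6,4 *sqrt( 10) ]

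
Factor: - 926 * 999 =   -  925074 = -2^1*3^3*37^1* 463^1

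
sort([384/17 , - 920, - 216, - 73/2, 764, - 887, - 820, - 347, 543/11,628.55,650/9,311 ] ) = [ - 920, - 887, - 820, - 347, - 216, - 73/2,384/17, 543/11 , 650/9, 311,628.55, 764] 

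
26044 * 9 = 234396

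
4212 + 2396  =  6608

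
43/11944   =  43/11944 = 0.00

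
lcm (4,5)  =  20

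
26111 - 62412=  - 36301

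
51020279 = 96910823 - 45890544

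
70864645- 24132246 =46732399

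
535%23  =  6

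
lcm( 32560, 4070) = 32560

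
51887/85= 51887/85 =610.44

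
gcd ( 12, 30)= 6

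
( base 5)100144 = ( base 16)C66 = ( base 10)3174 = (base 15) E19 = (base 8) 6146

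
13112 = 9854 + 3258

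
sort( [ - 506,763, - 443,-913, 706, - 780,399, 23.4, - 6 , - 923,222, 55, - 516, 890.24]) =[ - 923, - 913, - 780, - 516, - 506 , - 443, - 6,23.4, 55 , 222 , 399, 706, 763,890.24 ]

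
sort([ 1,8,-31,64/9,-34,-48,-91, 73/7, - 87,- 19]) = [ - 91,-87, - 48,  -  34, - 31, - 19, 1 , 64/9,8, 73/7]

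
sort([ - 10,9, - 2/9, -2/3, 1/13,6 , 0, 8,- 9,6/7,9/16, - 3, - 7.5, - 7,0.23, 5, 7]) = [ - 10, - 9, - 7.5, - 7, - 3, - 2/3,-2/9,0,  1/13,0.23,9/16,6/7,5,6,7,8,9] 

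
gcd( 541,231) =1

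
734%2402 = 734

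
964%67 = 26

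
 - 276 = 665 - 941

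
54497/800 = 54497/800=68.12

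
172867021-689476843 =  - 516609822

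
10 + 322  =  332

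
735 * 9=6615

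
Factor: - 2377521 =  - 3^2*264169^1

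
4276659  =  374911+3901748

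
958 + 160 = 1118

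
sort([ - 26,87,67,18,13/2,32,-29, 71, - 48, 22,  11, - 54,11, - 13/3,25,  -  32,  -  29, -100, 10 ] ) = [ - 100, - 54,-48, - 32, - 29,-29, - 26,  -  13/3 , 13/2, 10 , 11, 11, 18, 22, 25,32, 67, 71, 87]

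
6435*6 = 38610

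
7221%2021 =1158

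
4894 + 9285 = 14179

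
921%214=65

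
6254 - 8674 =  - 2420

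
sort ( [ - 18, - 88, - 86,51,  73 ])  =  [ - 88, - 86, - 18,51,73]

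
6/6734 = 3/3367 = 0.00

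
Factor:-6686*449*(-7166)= 2^2*449^1*3343^1 * 3583^1 = 21512432324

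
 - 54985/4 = -54985/4 = - 13746.25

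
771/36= 257/12 = 21.42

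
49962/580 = 24981/290=86.14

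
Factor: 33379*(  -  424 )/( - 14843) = 2^3*29^1 * 53^1* 1151^1*14843^( - 1 ) = 14152696/14843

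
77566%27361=22844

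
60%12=0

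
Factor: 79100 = 2^2*5^2* 7^1  *113^1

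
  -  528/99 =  - 16/3 = - 5.33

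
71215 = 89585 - 18370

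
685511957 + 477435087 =1162947044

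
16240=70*232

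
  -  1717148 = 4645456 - 6362604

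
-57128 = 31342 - 88470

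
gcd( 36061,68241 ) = 1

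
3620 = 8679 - 5059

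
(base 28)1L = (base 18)2d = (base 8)61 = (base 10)49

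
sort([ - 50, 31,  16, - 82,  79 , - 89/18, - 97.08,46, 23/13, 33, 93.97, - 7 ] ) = [ - 97.08,-82, - 50, - 7,- 89/18, 23/13, 16,31,33, 46,79, 93.97 ] 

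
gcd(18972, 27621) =279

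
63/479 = 63/479 = 0.13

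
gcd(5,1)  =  1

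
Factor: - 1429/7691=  - 1429^1*7691^(-1 ) 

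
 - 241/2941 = - 1 + 2700/2941  =  - 0.08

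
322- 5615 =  - 5293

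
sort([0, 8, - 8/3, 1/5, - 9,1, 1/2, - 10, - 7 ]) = [ - 10,-9, - 7, - 8/3,0, 1/5,1/2, 1, 8 ] 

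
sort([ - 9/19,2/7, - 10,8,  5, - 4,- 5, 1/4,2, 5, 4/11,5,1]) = [ - 10, -5, - 4, - 9/19  ,  1/4 , 2/7,4/11 , 1,2,5,5,5,8]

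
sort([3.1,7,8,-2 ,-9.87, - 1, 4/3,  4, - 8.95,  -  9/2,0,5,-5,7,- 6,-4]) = [ - 9.87, - 8.95, - 6, - 5, - 9/2,-4,  -  2, - 1,0 , 4/3,3.1, 4,5, 7,7,8]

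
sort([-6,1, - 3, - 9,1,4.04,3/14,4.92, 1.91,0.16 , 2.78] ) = [ - 9,-6, - 3,0.16, 3/14,1,1 , 1.91,2.78,4.04, 4.92 ] 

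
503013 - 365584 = 137429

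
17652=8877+8775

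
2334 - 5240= - 2906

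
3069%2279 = 790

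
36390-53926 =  - 17536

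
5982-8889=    -2907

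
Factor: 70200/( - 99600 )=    -117/166 =- 2^ (-1 )*  3^2* 13^1*83^( - 1 ) 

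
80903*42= 3397926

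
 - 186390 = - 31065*6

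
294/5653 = 294/5653  =  0.05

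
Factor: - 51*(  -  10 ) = 2^1*3^1*5^1 * 17^1 = 510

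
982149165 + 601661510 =1583810675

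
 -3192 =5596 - 8788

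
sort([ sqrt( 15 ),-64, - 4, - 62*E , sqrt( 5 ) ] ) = [ - 62*E,-64, - 4 , sqrt( 5),sqrt( 15 ) ] 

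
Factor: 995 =5^1*199^1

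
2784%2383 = 401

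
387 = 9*43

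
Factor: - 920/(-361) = 2^3*5^1*19^( - 2 ) * 23^1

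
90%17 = 5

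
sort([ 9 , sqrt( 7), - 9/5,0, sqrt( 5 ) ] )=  [ - 9/5, 0,sqrt( 5 ), sqrt(7), 9 ]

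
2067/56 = 2067/56 = 36.91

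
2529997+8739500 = 11269497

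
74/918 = 37/459 = 0.08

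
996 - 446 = 550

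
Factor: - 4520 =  - 2^3*5^1*113^1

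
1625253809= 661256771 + 963997038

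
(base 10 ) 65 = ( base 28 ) 29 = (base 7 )122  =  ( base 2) 1000001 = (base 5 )230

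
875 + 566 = 1441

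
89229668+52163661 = 141393329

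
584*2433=1420872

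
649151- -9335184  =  9984335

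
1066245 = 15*71083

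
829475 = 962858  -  133383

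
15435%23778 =15435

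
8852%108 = 104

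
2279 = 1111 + 1168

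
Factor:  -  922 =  - 2^1 * 461^1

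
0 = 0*8774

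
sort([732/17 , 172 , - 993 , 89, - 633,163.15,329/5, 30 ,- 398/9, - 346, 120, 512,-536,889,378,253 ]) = [-993, - 633, - 536, - 346, - 398/9 , 30, 732/17,329/5, 89, 120,163.15,172,253,378,512 , 889] 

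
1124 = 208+916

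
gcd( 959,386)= 1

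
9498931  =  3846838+5652093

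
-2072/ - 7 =296 + 0/1 =296.00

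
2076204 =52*39927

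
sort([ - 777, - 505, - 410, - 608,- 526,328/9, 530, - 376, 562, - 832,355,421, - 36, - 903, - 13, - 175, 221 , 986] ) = [  -  903, - 832 , - 777, - 608, - 526, - 505,-410 ,-376, - 175, - 36, - 13,328/9,221,355,421,530 , 562, 986]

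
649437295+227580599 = 877017894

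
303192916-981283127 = - 678090211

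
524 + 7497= 8021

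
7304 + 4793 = 12097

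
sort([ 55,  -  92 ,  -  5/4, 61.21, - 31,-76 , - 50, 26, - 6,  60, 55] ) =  [ -92, - 76, - 50,-31, - 6, - 5/4,26,55, 55, 60, 61.21]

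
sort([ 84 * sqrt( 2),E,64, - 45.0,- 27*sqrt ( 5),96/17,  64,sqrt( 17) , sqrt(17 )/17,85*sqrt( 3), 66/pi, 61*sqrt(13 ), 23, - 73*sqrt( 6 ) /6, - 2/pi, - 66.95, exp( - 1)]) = [ - 66.95, - 27 *sqrt( 5), - 45.0, - 73*sqrt( 6 )/6, - 2/pi, sqrt(17 )/17,  exp( - 1 ), E, sqrt( 17), 96/17, 66/pi, 23 , 64,64, 84*sqrt( 2), 85*sqrt( 3 ), 61*sqrt( 13 )] 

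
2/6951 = 2/6951 = 0.00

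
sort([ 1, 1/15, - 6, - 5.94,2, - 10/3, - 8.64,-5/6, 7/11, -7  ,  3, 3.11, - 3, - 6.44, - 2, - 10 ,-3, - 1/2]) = [ - 10, - 8.64, - 7,- 6.44, - 6,  -  5.94,  -  10/3, - 3  , - 3, - 2 ,-5/6 , - 1/2,  1/15,7/11, 1, 2, 3,3.11 ]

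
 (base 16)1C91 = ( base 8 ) 16221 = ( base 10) 7313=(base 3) 101000212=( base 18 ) 14A5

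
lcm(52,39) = 156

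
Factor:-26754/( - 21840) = 49/40 =2^ ( - 3) * 5^(-1 ) * 7^2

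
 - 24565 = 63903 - 88468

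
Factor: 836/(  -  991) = - 2^2*11^1*19^1*991^( - 1 ) 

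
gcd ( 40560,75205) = 845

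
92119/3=92119/3= 30706.33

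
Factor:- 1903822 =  - 2^1*951911^1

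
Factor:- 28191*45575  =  -3^1*5^2*1823^1*9397^1 = -  1284804825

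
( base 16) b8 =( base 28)6g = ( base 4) 2320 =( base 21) 8G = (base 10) 184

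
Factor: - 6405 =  - 3^1*5^1*7^1*61^1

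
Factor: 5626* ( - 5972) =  - 2^3*29^1*97^1 * 1493^1 = - 33598472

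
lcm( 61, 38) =2318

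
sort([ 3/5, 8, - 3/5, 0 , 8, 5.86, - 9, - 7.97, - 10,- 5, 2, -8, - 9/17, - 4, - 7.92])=[ - 10, - 9, - 8, - 7.97,-7.92, - 5, - 4, - 3/5, - 9/17,  0,  3/5, 2,  5.86 , 8,8] 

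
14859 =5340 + 9519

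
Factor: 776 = 2^3*97^1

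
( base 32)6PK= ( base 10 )6964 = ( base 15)20e4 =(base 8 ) 15464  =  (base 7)26206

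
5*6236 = 31180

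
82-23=59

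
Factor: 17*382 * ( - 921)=-5980974 = - 2^1*3^1*17^1*191^1*307^1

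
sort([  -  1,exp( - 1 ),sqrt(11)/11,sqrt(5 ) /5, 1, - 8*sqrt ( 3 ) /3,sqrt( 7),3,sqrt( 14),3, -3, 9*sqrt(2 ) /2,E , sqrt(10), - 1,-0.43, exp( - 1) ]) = [ - 8*sqrt(3 ) /3, - 3, - 1, - 1, -0.43, sqrt(11)/11,  exp ( - 1 ),exp( - 1 ),sqrt(5)/5,1,  sqrt( 7 ), E,3,  3,sqrt (10 ), sqrt(14 ),  9*sqrt(2 )/2] 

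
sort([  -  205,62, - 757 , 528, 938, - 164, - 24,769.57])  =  [ - 757, - 205, - 164,-24,62, 528,769.57,938] 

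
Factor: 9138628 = 2^2*59^1*38723^1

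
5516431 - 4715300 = 801131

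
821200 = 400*2053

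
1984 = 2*992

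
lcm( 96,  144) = 288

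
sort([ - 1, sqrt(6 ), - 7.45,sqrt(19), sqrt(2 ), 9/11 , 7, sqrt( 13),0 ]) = [ - 7.45, - 1, 0, 9/11, sqrt(2), sqrt (6),sqrt( 13), sqrt ( 19 ), 7]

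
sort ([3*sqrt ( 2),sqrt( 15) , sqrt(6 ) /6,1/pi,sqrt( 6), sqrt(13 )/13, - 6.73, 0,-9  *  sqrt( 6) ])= [ - 9 * sqrt(6 ), - 6.73, 0,sqrt( 13)/13,  1/pi,sqrt ( 6)/6 , sqrt (6), sqrt( 15 ),3*sqrt( 2 )] 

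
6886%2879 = 1128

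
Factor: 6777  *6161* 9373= 391351778181 = 3^3 * 7^1 * 13^1*61^1 * 101^1*103^1 * 251^1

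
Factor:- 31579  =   -23^1 * 1373^1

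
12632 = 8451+4181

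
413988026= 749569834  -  335581808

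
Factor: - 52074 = -2^1*3^2*11^1*263^1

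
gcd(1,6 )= 1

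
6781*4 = 27124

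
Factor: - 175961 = - 175961^1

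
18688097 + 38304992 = 56993089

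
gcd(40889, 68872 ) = 1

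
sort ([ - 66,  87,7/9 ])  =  [ - 66,  7/9,  87 ] 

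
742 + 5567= 6309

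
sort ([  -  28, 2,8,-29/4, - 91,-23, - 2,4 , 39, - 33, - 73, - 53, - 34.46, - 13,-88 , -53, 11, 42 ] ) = [-91 ,-88,-73, - 53, - 53, - 34.46  ,-33, -28, - 23, - 13,  -  29/4,-2,2  ,  4,8, 11,39,42]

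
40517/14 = 2894 + 1/14 = 2894.07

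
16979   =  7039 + 9940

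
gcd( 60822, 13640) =62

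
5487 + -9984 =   -  4497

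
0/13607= 0 = 0.00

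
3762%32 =18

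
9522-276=9246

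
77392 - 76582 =810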